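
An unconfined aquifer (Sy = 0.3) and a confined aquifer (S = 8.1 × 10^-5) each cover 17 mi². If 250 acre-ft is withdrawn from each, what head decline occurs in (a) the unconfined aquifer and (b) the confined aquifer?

A = 17 mi² = 4.403 × 10^7 m²
ΔV = 250 acre-ft = 3.084 × 10^5 m³
Unconfined: Δh_u = ΔV/(Sy·A) = 3.084 × 10^5/(0.3 × 4.403 × 10^7) = 0.02335 m
Confined: Δh_c = ΔV/(S·A) = 3.084 × 10^5/(8.1 × 10^-5 × 4.403 × 10^7) = 86.47 m

Δh_u ≈ 0.0233 m; Δh_c ≈ 86.5 m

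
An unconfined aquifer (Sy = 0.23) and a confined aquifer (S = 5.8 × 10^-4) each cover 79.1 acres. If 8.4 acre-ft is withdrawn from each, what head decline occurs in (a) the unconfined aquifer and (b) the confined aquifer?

A = 79.1 acres = 3.201 × 10^5 m²
ΔV = 8.4 acre-ft = 10360 m³
Unconfined: Δh_u = ΔV/(Sy·A) = 10360/(0.23 × 3.201 × 10^5) = 0.1407 m
Confined: Δh_c = ΔV/(S·A) = 10360/(5.8 × 10^-4 × 3.201 × 10^5) = 55.81 m

Δh_u ≈ 0.141 m; Δh_c ≈ 55.8 m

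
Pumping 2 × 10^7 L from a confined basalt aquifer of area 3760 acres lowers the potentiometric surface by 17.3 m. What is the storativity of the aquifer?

A = 3760 acres = 1.522 × 10^7 m²
ΔV = 2 × 10^7 L = 20000 m³
S = ΔV / (A × Δh) = 20000 m³ / (1.522 × 10^7 m² × 17.3 m) = 7.598 × 10^-5

S ≈ 7.6 × 10^-5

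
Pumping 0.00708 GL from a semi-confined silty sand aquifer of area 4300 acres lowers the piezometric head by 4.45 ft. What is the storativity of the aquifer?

S ≈ 3 × 10^-4

A = 4300 acres = 1.74 × 10^7 m²
Δh = 4.45 ft = 1.356 m
ΔV = 0.00708 GL = 7080 m³
S = ΔV / (A × Δh) = 7080 m³ / (1.74 × 10^7 m² × 1.356 m) = 3 × 10^-4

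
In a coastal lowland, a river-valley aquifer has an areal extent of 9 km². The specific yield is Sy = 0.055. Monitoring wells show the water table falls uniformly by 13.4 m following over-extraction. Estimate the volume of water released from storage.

A = 9 km² = 9 × 10^6 m²
ΔV = Sy × A × Δh = 0.055 × 9 × 10^6 m² × 13.4 m = 6.633 × 10^6 m³

ΔV ≈ 6.63 × 10^6 m³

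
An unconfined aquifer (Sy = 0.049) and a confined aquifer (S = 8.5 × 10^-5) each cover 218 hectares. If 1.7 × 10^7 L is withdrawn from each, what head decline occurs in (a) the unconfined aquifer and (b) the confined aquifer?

Δh_u ≈ 0.159 m; Δh_c ≈ 91.7 m

A = 218 hectares = 2.18 × 10^6 m²
ΔV = 1.7 × 10^7 L = 17000 m³
Unconfined: Δh_u = ΔV/(Sy·A) = 17000/(0.049 × 2.18 × 10^6) = 0.1591 m
Confined: Δh_c = ΔV/(S·A) = 17000/(8.5 × 10^-5 × 2.18 × 10^6) = 91.74 m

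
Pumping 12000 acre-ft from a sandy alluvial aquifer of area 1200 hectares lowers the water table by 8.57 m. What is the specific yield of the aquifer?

Sy ≈ 0.14

A = 1200 hectares = 1.2 × 10^7 m²
ΔV = 12000 acre-ft = 1.48 × 10^7 m³
Sy = ΔV / (A × Δh) = 1.48 × 10^7 m³ / (1.2 × 10^7 m² × 8.57 m) = 0.1439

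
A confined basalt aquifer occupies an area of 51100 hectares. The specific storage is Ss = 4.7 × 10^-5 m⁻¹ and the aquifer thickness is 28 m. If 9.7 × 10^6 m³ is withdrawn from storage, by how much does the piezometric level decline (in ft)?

Δh ≈ 47.3 ft

S = Ss × b = 4.7 × 10^-5 m⁻¹ × 28 m = 1.316 × 10^-3
A = 51100 hectares = 5.11 × 10^8 m²
Δh = ΔV / (S × A) = 9.7 × 10^6 m³ / (0.001316 × 5.11 × 10^8 m²) = 14.42 m
Δh = 14.42 m = 47.32 ft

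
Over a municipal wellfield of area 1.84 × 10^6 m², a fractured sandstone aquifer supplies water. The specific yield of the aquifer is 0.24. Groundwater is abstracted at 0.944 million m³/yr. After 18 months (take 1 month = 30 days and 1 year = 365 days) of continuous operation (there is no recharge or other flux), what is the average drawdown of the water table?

Q = 0.944 million m³/yr = 2586 m³/d
t = 18 months = 540 d
ΔV = Q × t = 2586 m³/d × 540 d = 1.397 × 10^6 m³
Δh = ΔV / (Sy × A) = 1.397 × 10^6 / (0.24 × 1.84 × 10^6) = 3.163 m

Δh ≈ 3.16 m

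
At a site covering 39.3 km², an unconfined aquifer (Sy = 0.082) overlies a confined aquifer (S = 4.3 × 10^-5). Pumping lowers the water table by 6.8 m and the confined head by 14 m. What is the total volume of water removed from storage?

ΔV ≈ 2.19 × 10^7 m³

A = 39.3 km² = 3.93 × 10^7 m²
Unconfined: ΔV_u = Sy × A × Δh_u = 0.082 × 3.93 × 10^7 × 6.8 = 2.191 × 10^7 m³
Confined: ΔV_c = S × A × Δh_c = 4.3 × 10^-5 × 3.93 × 10^7 × 14 = 23660 m³
Total ΔV = 2.191 × 10^7 + 23660 = 2.194 × 10^7 m³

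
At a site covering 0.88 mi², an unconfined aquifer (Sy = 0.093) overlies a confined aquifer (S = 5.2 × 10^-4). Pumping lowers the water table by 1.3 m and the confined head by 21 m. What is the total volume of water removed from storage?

ΔV ≈ 3 × 10^5 m³

A = 0.88 mi² = 2.279 × 10^6 m²
Unconfined: ΔV_u = Sy × A × Δh_u = 0.093 × 2.279 × 10^6 × 1.3 = 2.756 × 10^5 m³
Confined: ΔV_c = S × A × Δh_c = 5.2 × 10^-4 × 2.279 × 10^6 × 21 = 24890 m³
Total ΔV = 2.756 × 10^5 + 24890 = 3.004 × 10^5 m³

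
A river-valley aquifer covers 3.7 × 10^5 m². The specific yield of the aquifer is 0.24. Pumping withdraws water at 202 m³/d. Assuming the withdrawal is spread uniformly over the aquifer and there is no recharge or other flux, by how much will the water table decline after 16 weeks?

Δh ≈ 0.255 m

t = 16 weeks = 112 d
ΔV = Q × t = 202 m³/d × 112 d = 22620 m³
Δh = ΔV / (Sy × A) = 22620 / (0.24 × 3.7 × 10^5) = 0.2548 m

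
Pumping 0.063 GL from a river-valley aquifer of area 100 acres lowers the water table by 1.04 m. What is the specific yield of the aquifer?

A = 100 acres = 4.047 × 10^5 m²
ΔV = 0.063 GL = 63000 m³
Sy = ΔV / (A × Δh) = 63000 m³ / (4.047 × 10^5 m² × 1.04 m) = 0.1497

Sy ≈ 0.15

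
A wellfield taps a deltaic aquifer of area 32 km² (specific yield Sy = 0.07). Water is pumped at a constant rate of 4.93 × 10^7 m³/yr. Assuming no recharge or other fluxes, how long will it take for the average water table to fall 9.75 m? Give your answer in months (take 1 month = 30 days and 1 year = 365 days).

t ≈ 5.39 months

A = 32 km² = 3.2 × 10^7 m²
ΔV = Sy × A × Δh = 0.07 × 3.2 × 10^7 × 9.75 = 2.184 × 10^7 m³
Q = 4.93 × 10^7 m³/yr = 1.351 × 10^5 m³/d
t = ΔV / Q = 2.184 × 10^7 m³ / 1.351 × 10^5 m³/d = 161.7 d
t = 161.7 d ≈ 5.39 months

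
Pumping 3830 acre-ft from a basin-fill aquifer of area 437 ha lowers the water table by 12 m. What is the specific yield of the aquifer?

Sy ≈ 0.09

A = 437 ha = 4.37 × 10^6 m²
ΔV = 3830 acre-ft = 4.724 × 10^6 m³
Sy = ΔV / (A × Δh) = 4.724 × 10^6 m³ / (4.37 × 10^6 m² × 12 m) = 0.09009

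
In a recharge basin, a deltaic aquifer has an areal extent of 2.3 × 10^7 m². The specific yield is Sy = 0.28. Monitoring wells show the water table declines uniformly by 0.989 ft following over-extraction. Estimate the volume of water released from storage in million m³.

ΔV ≈ 1.94 million m³

Δh = 0.989 ft = 0.3014 m
ΔV = Sy × A × Δh = 0.28 × 2.3 × 10^7 m² × 0.3014 m = 1.941 × 10^6 m³
ΔV = 1.941 × 10^6 m³ = 1.941 million m³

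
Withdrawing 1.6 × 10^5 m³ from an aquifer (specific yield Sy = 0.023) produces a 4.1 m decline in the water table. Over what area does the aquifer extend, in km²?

A = ΔV / (Sy × Δh) = 1.6 × 10^5 / (0.023 × 4.1) = 1.697 × 10^6 m²
A = 1.697 × 10^6 m² = 1.697 km²

A ≈ 1.7 km²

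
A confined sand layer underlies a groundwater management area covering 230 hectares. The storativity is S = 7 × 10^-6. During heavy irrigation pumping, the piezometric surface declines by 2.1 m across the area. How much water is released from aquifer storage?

ΔV ≈ 33.8 m³

A = 230 hectares = 2.3 × 10^6 m²
ΔV = S × A × Δh = 7 × 10^-6 × 2.3 × 10^6 m² × 2.1 m = 33.81 m³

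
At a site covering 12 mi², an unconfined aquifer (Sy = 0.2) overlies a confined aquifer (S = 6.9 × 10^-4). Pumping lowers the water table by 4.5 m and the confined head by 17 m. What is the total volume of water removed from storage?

A = 12 mi² = 3.108 × 10^7 m²
Unconfined: ΔV_u = Sy × A × Δh_u = 0.2 × 3.108 × 10^7 × 4.5 = 2.797 × 10^7 m³
Confined: ΔV_c = S × A × Δh_c = 6.9 × 10^-4 × 3.108 × 10^7 × 17 = 3.646 × 10^5 m³
Total ΔV = 2.797 × 10^7 + 3.646 × 10^5 = 2.834 × 10^7 m³

ΔV ≈ 2.83 × 10^7 m³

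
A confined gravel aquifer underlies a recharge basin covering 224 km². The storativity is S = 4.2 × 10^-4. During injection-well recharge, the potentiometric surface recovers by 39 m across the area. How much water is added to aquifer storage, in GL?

ΔV ≈ 3.67 GL

A = 224 km² = 2.24 × 10^8 m²
ΔV = S × A × Δh = 4.2 × 10^-4 × 2.24 × 10^8 m² × 39 m = 3.669 × 10^6 m³
ΔV = 3.669 × 10^6 m³ = 3.669 GL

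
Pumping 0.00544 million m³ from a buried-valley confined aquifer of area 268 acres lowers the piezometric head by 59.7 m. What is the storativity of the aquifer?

S ≈ 8.4 × 10^-5

A = 268 acres = 1.085 × 10^6 m²
ΔV = 0.00544 million m³ = 5440 m³
S = ΔV / (A × Δh) = 5440 m³ / (1.085 × 10^6 m² × 59.7 m) = 8.402 × 10^-5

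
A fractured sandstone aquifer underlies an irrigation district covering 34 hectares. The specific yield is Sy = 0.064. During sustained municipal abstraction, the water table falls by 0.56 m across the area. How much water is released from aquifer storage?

A = 34 hectares = 3.4 × 10^5 m²
ΔV = Sy × A × Δh = 0.064 × 3.4 × 10^5 m² × 0.56 m = 12190 m³

ΔV ≈ 12200 m³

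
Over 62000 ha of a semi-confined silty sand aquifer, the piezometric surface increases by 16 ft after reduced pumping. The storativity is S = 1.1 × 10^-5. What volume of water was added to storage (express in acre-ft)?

A = 62000 ha = 6.2 × 10^8 m²
Δh = 16 ft = 4.877 m
ΔV = S × A × Δh = 1.1 × 10^-5 × 6.2 × 10^8 m² × 4.877 m = 33260 m³
ΔV = 33260 m³ = 26.96 acre-ft

ΔV ≈ 27 acre-ft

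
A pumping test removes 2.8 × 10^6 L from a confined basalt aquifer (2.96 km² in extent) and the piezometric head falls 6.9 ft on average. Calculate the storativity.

A = 2.96 km² = 2.96 × 10^6 m²
Δh = 6.9 ft = 2.103 m
ΔV = 2.8 × 10^6 L = 2800 m³
S = ΔV / (A × Δh) = 2800 m³ / (2.96 × 10^6 m² × 2.103 m) = 4.498 × 10^-4

S ≈ 4.5 × 10^-4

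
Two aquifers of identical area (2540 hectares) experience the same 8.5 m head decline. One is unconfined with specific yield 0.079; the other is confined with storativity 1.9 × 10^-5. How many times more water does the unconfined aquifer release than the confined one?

A = 2540 hectares = 2.54 × 10^7 m²
Unconfined: ΔV_u = Sy × A × Δh = 0.079 × 2.54 × 10^7 × 8.5 = 1.706 × 10^7 m³
Confined: ΔV_c = S × A × Δh = 1.9 × 10^-5 × 2.54 × 10^7 × 8.5 = 4102 m³
Ratio = ΔV_u / ΔV_c = Sy / S = 0.079 / 1.9 × 10^-5 = 4158

ΔV_u / ΔV_c ≈ 4160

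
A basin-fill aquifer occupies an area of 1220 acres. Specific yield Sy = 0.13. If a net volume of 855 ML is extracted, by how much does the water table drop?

A = 1220 acres = 4.937 × 10^6 m²
ΔV = 855 ML = 8.55 × 10^5 m³
Δh = ΔV / (Sy × A) = 8.55 × 10^5 m³ / (0.13 × 4.937 × 10^6 m²) = 1.332 m

Δh ≈ 1.33 m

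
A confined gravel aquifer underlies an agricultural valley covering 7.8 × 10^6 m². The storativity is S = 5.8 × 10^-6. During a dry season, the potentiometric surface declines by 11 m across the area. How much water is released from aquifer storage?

ΔV = S × A × Δh = 5.8 × 10^-6 × 7.8 × 10^6 m² × 11 m = 497.6 m³

ΔV ≈ 498 m³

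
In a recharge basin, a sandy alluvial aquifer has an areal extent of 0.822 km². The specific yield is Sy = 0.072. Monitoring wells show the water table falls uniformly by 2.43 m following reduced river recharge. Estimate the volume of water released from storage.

A = 0.822 km² = 8.22 × 10^5 m²
ΔV = Sy × A × Δh = 0.072 × 8.22 × 10^5 m² × 2.43 m = 1.438 × 10^5 m³

ΔV ≈ 1.44 × 10^5 m³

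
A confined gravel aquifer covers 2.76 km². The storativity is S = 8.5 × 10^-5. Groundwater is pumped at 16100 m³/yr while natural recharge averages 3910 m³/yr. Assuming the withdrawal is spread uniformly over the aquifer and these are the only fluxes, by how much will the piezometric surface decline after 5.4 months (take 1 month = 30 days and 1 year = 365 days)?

A = 2.76 km² = 2.76 × 10^6 m²
Net abstraction = 16100 − 3910 = 12190 m³/yr
Q_net = 12190 m³/yr = 33.4 m³/d
t = 5.4 months = 162 d
ΔV = Q × t = 33.4 m³/d × 162 d = 5410 m³
Δh = ΔV / (S × A) = 5410 / (8.5 × 10^-5 × 2.76 × 10^6) = 23.06 m

Δh ≈ 23.1 m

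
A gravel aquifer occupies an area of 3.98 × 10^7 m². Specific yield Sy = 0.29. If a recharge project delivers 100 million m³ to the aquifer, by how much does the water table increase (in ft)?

ΔV = 100 million m³ = 1 × 10^8 m³
Δh = ΔV / (Sy × A) = 1 × 10^8 m³ / (0.29 × 3.98 × 10^7 m²) = 8.664 m
Δh = 8.664 m = 28.43 ft

Δh ≈ 28.4 ft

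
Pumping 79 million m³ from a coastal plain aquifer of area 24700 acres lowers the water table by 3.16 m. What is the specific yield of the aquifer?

A = 24700 acres = 9.996 × 10^7 m²
ΔV = 79 million m³ = 7.9 × 10^7 m³
Sy = ΔV / (A × Δh) = 7.9 × 10^7 m³ / (9.996 × 10^7 m² × 3.16 m) = 0.2501

Sy ≈ 0.25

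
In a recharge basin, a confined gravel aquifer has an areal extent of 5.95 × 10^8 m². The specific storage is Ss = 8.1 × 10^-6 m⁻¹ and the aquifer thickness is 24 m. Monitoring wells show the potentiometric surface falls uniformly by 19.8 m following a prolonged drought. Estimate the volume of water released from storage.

ΔV ≈ 2.29 × 10^6 m³

S = Ss × b = 8.1 × 10^-6 m⁻¹ × 24 m = 1.944 × 10^-4
ΔV = S × A × Δh = 1.944 × 10^-4 × 5.95 × 10^8 m² × 19.8 m = 2.29 × 10^6 m³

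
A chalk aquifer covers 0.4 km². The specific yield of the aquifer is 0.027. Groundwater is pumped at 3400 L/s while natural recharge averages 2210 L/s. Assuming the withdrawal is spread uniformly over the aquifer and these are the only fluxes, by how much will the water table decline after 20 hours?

A = 0.4 km² = 4 × 10^5 m²
Net abstraction = 3400 − 2210 = 1190 L/s
Q_net = 1190 L/s = 1.028 × 10^5 m³/d
t = 20 hours = 0.8333 d
ΔV = Q × t = 1.028 × 10^5 m³/d × 0.8333 d = 85680 m³
Δh = ΔV / (Sy × A) = 85680 / (0.027 × 4 × 10^5) = 7.933 m

Δh ≈ 7.93 m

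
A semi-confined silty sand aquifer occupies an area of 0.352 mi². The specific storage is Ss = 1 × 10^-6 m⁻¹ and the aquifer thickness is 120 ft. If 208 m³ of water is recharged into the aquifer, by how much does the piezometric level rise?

Δh ≈ 6.24 m

b = 120 ft = 36.58 m
S = Ss × b = 1 × 10^-6 m⁻¹ × 36.58 m = 3.658 × 10^-5
A = 0.352 mi² = 9.117 × 10^5 m²
Δh = ΔV / (S × A) = 208 m³ / (3.658 × 10^-5 × 9.117 × 10^5 m²) = 6.238 m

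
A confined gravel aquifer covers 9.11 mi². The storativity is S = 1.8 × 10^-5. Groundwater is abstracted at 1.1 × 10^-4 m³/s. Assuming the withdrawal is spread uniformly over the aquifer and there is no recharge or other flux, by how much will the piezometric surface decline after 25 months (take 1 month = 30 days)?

A = 9.11 mi² = 2.359 × 10^7 m²
Q = 1.1 × 10^-4 m³/s = 9.504 m³/d
t = 25 months = 750 d
ΔV = Q × t = 9.504 m³/d × 750 d = 7128 m³
Δh = ΔV / (S × A) = 7128 / (1.8 × 10^-5 × 2.359 × 10^7) = 16.78 m

Δh ≈ 16.8 m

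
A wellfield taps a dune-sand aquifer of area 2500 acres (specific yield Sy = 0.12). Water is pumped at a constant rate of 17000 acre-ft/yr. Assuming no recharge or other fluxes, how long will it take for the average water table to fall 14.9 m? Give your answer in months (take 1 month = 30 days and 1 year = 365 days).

t ≈ 10.5 months

A = 2500 acres = 1.012 × 10^7 m²
ΔV = Sy × A × Δh = 0.12 × 1.012 × 10^7 × 14.9 = 1.809 × 10^7 m³
Q = 17000 acre-ft/yr = 57450 m³/d
t = ΔV / Q = 1.809 × 10^7 m³ / 57450 m³/d = 314.9 d
t = 314.9 d ≈ 10.5 months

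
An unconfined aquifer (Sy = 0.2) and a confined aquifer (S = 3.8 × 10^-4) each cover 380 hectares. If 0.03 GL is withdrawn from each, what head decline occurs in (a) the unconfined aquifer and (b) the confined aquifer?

A = 380 hectares = 3.8 × 10^6 m²
ΔV = 0.03 GL = 30000 m³
Unconfined: Δh_u = ΔV/(Sy·A) = 30000/(0.2 × 3.8 × 10^6) = 0.03947 m
Confined: Δh_c = ΔV/(S·A) = 30000/(3.8 × 10^-4 × 3.8 × 10^6) = 20.78 m

Δh_u ≈ 0.0395 m; Δh_c ≈ 20.8 m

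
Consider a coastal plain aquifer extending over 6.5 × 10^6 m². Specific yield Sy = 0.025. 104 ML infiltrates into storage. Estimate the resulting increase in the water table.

ΔV = 104 ML = 1.04 × 10^5 m³
Δh = ΔV / (Sy × A) = 1.04 × 10^5 m³ / (0.025 × 6.5 × 10^6 m²) = 0.64 m

Δh ≈ 0.64 m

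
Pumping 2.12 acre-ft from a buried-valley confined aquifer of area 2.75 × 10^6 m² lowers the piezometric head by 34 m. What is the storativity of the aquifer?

ΔV = 2.12 acre-ft = 2615 m³
S = ΔV / (A × Δh) = 2615 m³ / (2.75 × 10^6 m² × 34 m) = 2.797 × 10^-5

S ≈ 2.8 × 10^-5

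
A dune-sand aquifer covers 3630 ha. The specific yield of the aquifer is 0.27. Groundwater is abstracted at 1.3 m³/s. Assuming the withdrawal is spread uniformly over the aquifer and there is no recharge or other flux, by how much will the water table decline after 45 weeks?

Δh ≈ 3.61 m

A = 3630 ha = 3.63 × 10^7 m²
Q = 1.3 m³/s = 1.123 × 10^5 m³/d
t = 45 weeks = 315 d
ΔV = Q × t = 1.123 × 10^5 m³/d × 315 d = 3.538 × 10^7 m³
Δh = ΔV / (Sy × A) = 3.538 × 10^7 / (0.27 × 3.63 × 10^7) = 3.61 m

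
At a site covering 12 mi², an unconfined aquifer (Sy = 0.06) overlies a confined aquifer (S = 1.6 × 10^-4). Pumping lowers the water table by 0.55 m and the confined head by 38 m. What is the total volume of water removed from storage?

A = 12 mi² = 3.108 × 10^7 m²
Unconfined: ΔV_u = Sy × A × Δh_u = 0.06 × 3.108 × 10^7 × 0.55 = 1.026 × 10^6 m³
Confined: ΔV_c = S × A × Δh_c = 1.6 × 10^-4 × 3.108 × 10^7 × 38 = 1.89 × 10^5 m³
Total ΔV = 1.026 × 10^6 + 1.89 × 10^5 = 1.215 × 10^6 m³

ΔV ≈ 1.21 × 10^6 m³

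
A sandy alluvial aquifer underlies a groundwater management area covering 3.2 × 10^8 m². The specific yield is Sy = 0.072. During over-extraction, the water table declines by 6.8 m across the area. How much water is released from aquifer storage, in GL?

ΔV = Sy × A × Δh = 0.072 × 3.2 × 10^8 m² × 6.8 m = 1.567 × 10^8 m³
ΔV = 1.567 × 10^8 m³ = 156.7 GL

ΔV ≈ 157 GL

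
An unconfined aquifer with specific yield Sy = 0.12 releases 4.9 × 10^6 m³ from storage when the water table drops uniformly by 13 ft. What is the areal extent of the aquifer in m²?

Δh = 13 ft = 3.962 m
A = ΔV / (Sy × Δh) = 4.9 × 10^6 / (0.12 × 3.962) = 1.031 × 10^7 m²

A ≈ 1.03 × 10^7 m²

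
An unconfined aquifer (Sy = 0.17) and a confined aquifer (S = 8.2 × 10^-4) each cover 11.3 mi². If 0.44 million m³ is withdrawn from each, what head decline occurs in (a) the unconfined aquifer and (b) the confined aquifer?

A = 11.3 mi² = 2.927 × 10^7 m²
ΔV = 0.44 million m³ = 4.4 × 10^5 m³
Unconfined: Δh_u = ΔV/(Sy·A) = 4.4 × 10^5/(0.17 × 2.927 × 10^7) = 0.08844 m
Confined: Δh_c = ΔV/(S·A) = 4.4 × 10^5/(8.2 × 10^-4 × 2.927 × 10^7) = 18.33 m

Δh_u ≈ 0.0884 m; Δh_c ≈ 18.3 m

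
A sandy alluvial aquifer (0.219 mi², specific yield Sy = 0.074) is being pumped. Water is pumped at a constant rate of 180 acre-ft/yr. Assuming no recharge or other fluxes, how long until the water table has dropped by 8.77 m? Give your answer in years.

t ≈ 1.66 years

A = 0.219 mi² = 5.672 × 10^5 m²
ΔV = Sy × A × Δh = 0.074 × 5.672 × 10^5 × 8.77 = 3.681 × 10^5 m³
Q = 180 acre-ft/yr = 608.3 m³/d
t = ΔV / Q = 3.681 × 10^5 m³ / 608.3 m³/d = 605.1 d
t = 605.1 d ≈ 1.658 years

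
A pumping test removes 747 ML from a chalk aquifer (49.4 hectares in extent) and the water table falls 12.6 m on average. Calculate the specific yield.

Sy ≈ 0.12

A = 49.4 hectares = 4.94 × 10^5 m²
ΔV = 747 ML = 7.47 × 10^5 m³
Sy = ΔV / (A × Δh) = 7.47 × 10^5 m³ / (4.94 × 10^5 m² × 12.6 m) = 0.12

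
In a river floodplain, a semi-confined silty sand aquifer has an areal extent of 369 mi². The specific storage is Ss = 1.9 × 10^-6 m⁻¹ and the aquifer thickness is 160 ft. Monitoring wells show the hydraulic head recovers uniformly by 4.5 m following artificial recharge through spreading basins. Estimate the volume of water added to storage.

ΔV ≈ 3.98 × 10^5 m³

b = 160 ft = 48.77 m
S = Ss × b = 1.9 × 10^-6 m⁻¹ × 48.77 m = 9.266 × 10^-5
A = 369 mi² = 9.557 × 10^8 m²
ΔV = S × A × Δh = 9.266 × 10^-5 × 9.557 × 10^8 m² × 4.5 m = 3.985 × 10^5 m³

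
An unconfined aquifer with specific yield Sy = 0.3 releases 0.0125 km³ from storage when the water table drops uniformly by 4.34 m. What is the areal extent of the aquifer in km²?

ΔV = 0.0125 km³ = 1.25 × 10^7 m³
A = ΔV / (Sy × Δh) = 1.25 × 10^7 / (0.3 × 4.34) = 9.601 × 10^6 m²
A = 9.601 × 10^6 m² = 9.601 km²

A ≈ 9.6 km²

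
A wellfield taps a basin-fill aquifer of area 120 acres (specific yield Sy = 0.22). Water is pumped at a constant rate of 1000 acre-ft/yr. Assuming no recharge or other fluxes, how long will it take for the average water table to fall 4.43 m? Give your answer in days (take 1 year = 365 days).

t ≈ 140 days

A = 120 acres = 4.856 × 10^5 m²
ΔV = Sy × A × Δh = 0.22 × 4.856 × 10^5 × 4.43 = 4.733 × 10^5 m³
Q = 1000 acre-ft/yr = 3379 m³/d
t = ΔV / Q = 4.733 × 10^5 m³ / 3379 m³/d = 140.1 d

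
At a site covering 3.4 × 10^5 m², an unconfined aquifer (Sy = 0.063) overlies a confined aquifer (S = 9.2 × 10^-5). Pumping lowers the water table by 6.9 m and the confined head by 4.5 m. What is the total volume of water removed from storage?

ΔV ≈ 1.48 × 10^5 m³

Unconfined: ΔV_u = Sy × A × Δh_u = 0.063 × 3.4 × 10^5 × 6.9 = 1.478 × 10^5 m³
Confined: ΔV_c = S × A × Δh_c = 9.2 × 10^-5 × 3.4 × 10^5 × 4.5 = 140.8 m³
Total ΔV = 1.478 × 10^5 + 140.8 = 1.479 × 10^5 m³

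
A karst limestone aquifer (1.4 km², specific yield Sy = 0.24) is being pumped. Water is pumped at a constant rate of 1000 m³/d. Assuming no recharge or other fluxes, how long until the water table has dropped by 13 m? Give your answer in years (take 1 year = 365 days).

A = 1.4 km² = 1.4 × 10^6 m²
ΔV = Sy × A × Δh = 0.24 × 1.4 × 10^6 × 13 = 4.368 × 10^6 m³
t = ΔV / Q = 4.368 × 10^6 m³ / 1000 m³/d = 4368 d
t = 4368 d ≈ 11.97 years

t ≈ 12 years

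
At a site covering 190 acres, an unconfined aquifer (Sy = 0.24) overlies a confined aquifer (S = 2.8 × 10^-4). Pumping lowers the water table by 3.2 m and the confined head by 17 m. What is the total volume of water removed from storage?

A = 190 acres = 7.689 × 10^5 m²
Unconfined: ΔV_u = Sy × A × Δh_u = 0.24 × 7.689 × 10^5 × 3.2 = 5.905 × 10^5 m³
Confined: ΔV_c = S × A × Δh_c = 2.8 × 10^-4 × 7.689 × 10^5 × 17 = 3660 m³
Total ΔV = 5.905 × 10^5 + 3660 = 5.942 × 10^5 m³

ΔV ≈ 5.94 × 10^5 m³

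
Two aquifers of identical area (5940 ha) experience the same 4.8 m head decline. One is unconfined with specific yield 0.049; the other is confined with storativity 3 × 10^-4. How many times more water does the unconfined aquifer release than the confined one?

ΔV_u / ΔV_c ≈ 163

A = 5940 ha = 5.94 × 10^7 m²
Unconfined: ΔV_u = Sy × A × Δh = 0.049 × 5.94 × 10^7 × 4.8 = 1.397 × 10^7 m³
Confined: ΔV_c = S × A × Δh = 3 × 10^-4 × 5.94 × 10^7 × 4.8 = 85540 m³
Ratio = ΔV_u / ΔV_c = Sy / S = 0.049 / 3 × 10^-4 = 163.3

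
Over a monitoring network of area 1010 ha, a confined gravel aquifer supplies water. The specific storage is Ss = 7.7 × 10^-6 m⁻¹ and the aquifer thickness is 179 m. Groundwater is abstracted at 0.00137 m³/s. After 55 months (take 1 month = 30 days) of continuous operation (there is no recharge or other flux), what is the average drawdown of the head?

S = Ss × b = 7.7 × 10^-6 m⁻¹ × 179 m = 1.378 × 10^-3
A = 1010 ha = 1.01 × 10^7 m²
Q = 0.00137 m³/s = 118.4 m³/d
t = 55 months = 1650 d
ΔV = Q × t = 118.4 m³/d × 1650 d = 1.953 × 10^5 m³
Δh = ΔV / (S × A) = 1.953 × 10^5 / (0.001378 × 1.01 × 10^7) = 14.03 m

Δh ≈ 14 m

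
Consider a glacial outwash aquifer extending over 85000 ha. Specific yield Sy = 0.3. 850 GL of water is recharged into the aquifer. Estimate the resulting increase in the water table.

Δh ≈ 3.33 m

A = 85000 ha = 8.5 × 10^8 m²
ΔV = 850 GL = 8.5 × 10^8 m³
Δh = ΔV / (Sy × A) = 8.5 × 10^8 m³ / (0.3 × 8.5 × 10^8 m²) = 3.333 m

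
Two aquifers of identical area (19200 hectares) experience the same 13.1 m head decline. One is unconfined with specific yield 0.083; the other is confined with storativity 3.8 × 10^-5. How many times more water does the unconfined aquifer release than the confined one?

A = 19200 hectares = 1.92 × 10^8 m²
Unconfined: ΔV_u = Sy × A × Δh = 0.083 × 1.92 × 10^8 × 13.1 = 2.088 × 10^8 m³
Confined: ΔV_c = S × A × Δh = 3.8 × 10^-5 × 1.92 × 10^8 × 13.1 = 95580 m³
Ratio = ΔV_u / ΔV_c = Sy / S = 0.083 / 3.8 × 10^-5 = 2184

ΔV_u / ΔV_c ≈ 2180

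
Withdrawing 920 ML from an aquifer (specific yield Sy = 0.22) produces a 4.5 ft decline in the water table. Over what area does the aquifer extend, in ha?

A ≈ 305 ha

Δh = 4.5 ft = 1.372 m
ΔV = 920 ML = 9.2 × 10^5 m³
A = ΔV / (Sy × Δh) = 9.2 × 10^5 / (0.22 × 1.372) = 3.049 × 10^6 m²
A = 3.049 × 10^6 m² = 304.9 ha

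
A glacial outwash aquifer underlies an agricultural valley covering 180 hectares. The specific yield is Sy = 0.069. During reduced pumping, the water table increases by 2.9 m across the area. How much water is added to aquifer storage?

ΔV ≈ 3.6 × 10^5 m³

A = 180 hectares = 1.8 × 10^6 m²
ΔV = Sy × A × Δh = 0.069 × 1.8 × 10^6 m² × 2.9 m = 3.602 × 10^5 m³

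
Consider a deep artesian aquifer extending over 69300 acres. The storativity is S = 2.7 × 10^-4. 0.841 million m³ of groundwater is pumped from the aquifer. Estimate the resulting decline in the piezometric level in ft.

Δh ≈ 36.4 ft

A = 69300 acres = 2.804 × 10^8 m²
ΔV = 0.841 million m³ = 8.41 × 10^5 m³
Δh = ΔV / (S × A) = 8.41 × 10^5 m³ / (2.7 × 10^-4 × 2.804 × 10^8 m²) = 11.11 m
Δh = 11.11 m = 36.44 ft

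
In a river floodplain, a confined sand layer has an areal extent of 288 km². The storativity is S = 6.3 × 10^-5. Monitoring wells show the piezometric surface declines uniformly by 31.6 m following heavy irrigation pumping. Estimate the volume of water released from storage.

ΔV ≈ 5.73 × 10^5 m³

A = 288 km² = 2.88 × 10^8 m²
ΔV = S × A × Δh = 6.3 × 10^-5 × 2.88 × 10^8 m² × 31.6 m = 5.734 × 10^5 m³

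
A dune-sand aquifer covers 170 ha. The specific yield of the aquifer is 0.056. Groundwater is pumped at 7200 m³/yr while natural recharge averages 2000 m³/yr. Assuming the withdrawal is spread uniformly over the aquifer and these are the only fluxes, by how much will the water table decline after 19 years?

A = 170 ha = 1.7 × 10^6 m²
Net abstraction = 7200 − 2000 = 5200 m³/yr
Q_net = 5200 m³/yr = 14.25 m³/d
t = 19 years = 6935 d
ΔV = Q × t = 14.25 m³/d × 6935 d = 98800 m³
Δh = ΔV / (Sy × A) = 98800 / (0.056 × 1.7 × 10^6) = 1.038 m

Δh ≈ 1.04 m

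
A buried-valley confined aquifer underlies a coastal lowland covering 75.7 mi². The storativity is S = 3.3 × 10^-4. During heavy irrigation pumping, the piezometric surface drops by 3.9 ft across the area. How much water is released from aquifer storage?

ΔV ≈ 76900 m³

A = 75.7 mi² = 1.961 × 10^8 m²
Δh = 3.9 ft = 1.189 m
ΔV = S × A × Δh = 3.3 × 10^-4 × 1.961 × 10^8 m² × 1.189 m = 76910 m³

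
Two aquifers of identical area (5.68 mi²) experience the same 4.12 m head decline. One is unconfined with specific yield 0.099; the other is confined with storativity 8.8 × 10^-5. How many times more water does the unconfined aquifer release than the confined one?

ΔV_u / ΔV_c ≈ 1120

A = 5.68 mi² = 1.471 × 10^7 m²
Unconfined: ΔV_u = Sy × A × Δh = 0.099 × 1.471 × 10^7 × 4.12 = 6 × 10^6 m³
Confined: ΔV_c = S × A × Δh = 8.8 × 10^-5 × 1.471 × 10^7 × 4.12 = 5334 m³
Ratio = ΔV_u / ΔV_c = Sy / S = 0.099 / 8.8 × 10^-5 = 1125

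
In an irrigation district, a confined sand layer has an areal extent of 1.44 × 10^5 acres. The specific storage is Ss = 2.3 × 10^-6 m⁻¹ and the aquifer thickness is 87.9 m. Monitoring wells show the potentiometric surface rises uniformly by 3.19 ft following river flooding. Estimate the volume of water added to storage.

S = Ss × b = 2.3 × 10^-6 m⁻¹ × 87.9 m = 2.022 × 10^-4
A = 1.44 × 10^5 acres = 5.827 × 10^8 m²
Δh = 3.19 ft = 0.9723 m
ΔV = S × A × Δh = 2.022 × 10^-4 × 5.827 × 10^8 m² × 0.9723 m = 1.146 × 10^5 m³

ΔV ≈ 1.15 × 10^5 m³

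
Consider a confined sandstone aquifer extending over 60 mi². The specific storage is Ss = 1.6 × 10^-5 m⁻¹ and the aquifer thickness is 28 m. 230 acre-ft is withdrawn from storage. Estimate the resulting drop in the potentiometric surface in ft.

Δh ≈ 13.4 ft

S = Ss × b = 1.6 × 10^-5 m⁻¹ × 28 m = 4.48 × 10^-4
A = 60 mi² = 1.554 × 10^8 m²
ΔV = 230 acre-ft = 2.837 × 10^5 m³
Δh = ΔV / (S × A) = 2.837 × 10^5 m³ / (4.48 × 10^-4 × 1.554 × 10^8 m²) = 4.075 m
Δh = 4.075 m = 13.37 ft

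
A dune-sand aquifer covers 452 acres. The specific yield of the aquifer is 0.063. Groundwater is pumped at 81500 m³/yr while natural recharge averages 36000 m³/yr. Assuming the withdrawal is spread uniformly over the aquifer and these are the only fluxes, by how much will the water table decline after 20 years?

Δh ≈ 7.9 m

A = 452 acres = 1.829 × 10^6 m²
Net abstraction = 81500 − 36000 = 45500 m³/yr
Q_net = 45500 m³/yr = 124.7 m³/d
t = 20 years = 7300 d
ΔV = Q × t = 124.7 m³/d × 7300 d = 9.1 × 10^5 m³
Δh = ΔV / (Sy × A) = 9.1 × 10^5 / (0.063 × 1.829 × 10^6) = 7.897 m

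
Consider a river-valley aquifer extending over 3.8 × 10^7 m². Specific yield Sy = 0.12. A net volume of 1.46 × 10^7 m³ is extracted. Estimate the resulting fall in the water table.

Δh = ΔV / (Sy × A) = 1.46 × 10^7 m³ / (0.12 × 3.8 × 10^7 m²) = 3.202 m

Δh ≈ 3.2 m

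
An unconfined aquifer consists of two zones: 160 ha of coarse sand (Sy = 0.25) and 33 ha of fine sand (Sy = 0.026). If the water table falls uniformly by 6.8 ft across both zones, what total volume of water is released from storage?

A₁ = 160 ha = 1.6 × 10^6 m²; A₂ = 33 ha = 3.3 × 10^5 m²
Δh = 6.8 ft = 2.073 m
ΔV₁ = 0.25 × 1.6 × 10^6 × 2.073 = 8.291 × 10^5 m³
ΔV₂ = 0.026 × 3.3 × 10^5 × 2.073 = 17780 m³
ΔV = ΔV₁ + ΔV₂ = 8.468 × 10^5 m³

ΔV ≈ 8.47 × 10^5 m³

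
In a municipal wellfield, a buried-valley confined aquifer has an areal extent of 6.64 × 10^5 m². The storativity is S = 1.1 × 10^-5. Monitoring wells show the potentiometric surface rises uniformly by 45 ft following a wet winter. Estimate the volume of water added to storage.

ΔV ≈ 100 m³

Δh = 45 ft = 13.72 m
ΔV = S × A × Δh = 1.1 × 10^-5 × 6.64 × 10^5 m² × 13.72 m = 100.2 m³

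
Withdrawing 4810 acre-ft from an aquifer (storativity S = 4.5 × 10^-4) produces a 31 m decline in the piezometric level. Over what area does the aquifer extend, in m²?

A ≈ 4.25 × 10^8 m²

ΔV = 4810 acre-ft = 5.933 × 10^6 m³
A = ΔV / (S × Δh) = 5.933 × 10^6 / (4.5 × 10^-4 × 31) = 4.253 × 10^8 m²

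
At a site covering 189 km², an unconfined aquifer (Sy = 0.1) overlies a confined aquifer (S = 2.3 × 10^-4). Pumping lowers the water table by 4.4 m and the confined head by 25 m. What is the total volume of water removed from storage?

A = 189 km² = 1.89 × 10^8 m²
Unconfined: ΔV_u = Sy × A × Δh_u = 0.1 × 1.89 × 10^8 × 4.4 = 8.316 × 10^7 m³
Confined: ΔV_c = S × A × Δh_c = 2.3 × 10^-4 × 1.89 × 10^8 × 25 = 1.087 × 10^6 m³
Total ΔV = 8.316 × 10^7 + 1.087 × 10^6 = 8.425 × 10^7 m³

ΔV ≈ 8.42 × 10^7 m³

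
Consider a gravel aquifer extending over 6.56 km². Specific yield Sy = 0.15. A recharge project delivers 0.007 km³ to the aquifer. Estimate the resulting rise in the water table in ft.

A = 6.56 km² = 6.56 × 10^6 m²
ΔV = 0.007 km³ = 7 × 10^6 m³
Δh = ΔV / (Sy × A) = 7 × 10^6 m³ / (0.15 × 6.56 × 10^6 m²) = 7.114 m
Δh = 7.114 m = 23.34 ft

Δh ≈ 23.3 ft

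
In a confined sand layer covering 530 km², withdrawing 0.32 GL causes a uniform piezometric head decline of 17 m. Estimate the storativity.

A = 530 km² = 5.3 × 10^8 m²
ΔV = 0.32 GL = 3.2 × 10^5 m³
S = ΔV / (A × Δh) = 3.2 × 10^5 m³ / (5.3 × 10^8 m² × 17 m) = 3.552 × 10^-5

S ≈ 3.6 × 10^-5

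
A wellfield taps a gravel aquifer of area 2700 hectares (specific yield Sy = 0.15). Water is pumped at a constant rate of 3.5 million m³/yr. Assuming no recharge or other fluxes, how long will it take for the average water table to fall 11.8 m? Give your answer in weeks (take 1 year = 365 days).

A = 2700 hectares = 2.7 × 10^7 m²
ΔV = Sy × A × Δh = 0.15 × 2.7 × 10^7 × 11.8 = 4.779 × 10^7 m³
Q = 3.5 million m³/yr = 9589 m³/d
t = ΔV / Q = 4.779 × 10^7 m³ / 9589 m³/d = 4984 d
t = 4984 d ≈ 712 weeks

t ≈ 712 weeks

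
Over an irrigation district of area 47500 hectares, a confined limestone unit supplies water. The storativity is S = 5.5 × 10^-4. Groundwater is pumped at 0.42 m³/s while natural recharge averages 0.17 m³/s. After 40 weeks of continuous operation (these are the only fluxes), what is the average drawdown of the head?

A = 47500 hectares = 4.75 × 10^8 m²
Net abstraction = 0.42 − 0.17 = 0.25 m³/s
Q_net = 0.25 m³/s = 21600 m³/d
t = 40 weeks = 280 d
ΔV = Q × t = 21600 m³/d × 280 d = 6.048 × 10^6 m³
Δh = ΔV / (S × A) = 6.048 × 10^6 / (5.5 × 10^-4 × 4.75 × 10^8) = 23.15 m

Δh ≈ 23.2 m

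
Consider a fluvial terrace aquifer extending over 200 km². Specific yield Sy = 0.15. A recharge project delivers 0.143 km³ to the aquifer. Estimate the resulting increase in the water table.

Δh ≈ 4.77 m

A = 200 km² = 2 × 10^8 m²
ΔV = 0.143 km³ = 1.43 × 10^8 m³
Δh = ΔV / (Sy × A) = 1.43 × 10^8 m³ / (0.15 × 2 × 10^8 m²) = 4.767 m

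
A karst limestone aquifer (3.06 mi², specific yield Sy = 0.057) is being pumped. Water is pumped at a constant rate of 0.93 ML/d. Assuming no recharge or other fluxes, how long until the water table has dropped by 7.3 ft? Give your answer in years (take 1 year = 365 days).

t ≈ 2.96 years

A = 3.06 mi² = 7.925 × 10^6 m²
Δh = 7.3 ft = 2.225 m
ΔV = Sy × A × Δh = 0.057 × 7.925 × 10^6 × 2.225 = 1.005 × 10^6 m³
Q = 0.93 ML/d = 930 m³/d
t = ΔV / Q = 1.005 × 10^6 m³ / 930 m³/d = 1081 d
t = 1081 d ≈ 2.961 years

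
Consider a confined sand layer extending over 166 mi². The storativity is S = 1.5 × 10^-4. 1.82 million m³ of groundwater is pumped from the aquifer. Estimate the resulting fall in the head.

Δh ≈ 28.2 m

A = 166 mi² = 4.299 × 10^8 m²
ΔV = 1.82 million m³ = 1.82 × 10^6 m³
Δh = ΔV / (S × A) = 1.82 × 10^6 m³ / (1.5 × 10^-4 × 4.299 × 10^8 m²) = 28.22 m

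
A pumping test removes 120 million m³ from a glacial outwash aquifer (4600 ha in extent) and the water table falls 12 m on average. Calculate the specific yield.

Sy ≈ 0.22

A = 4600 ha = 4.6 × 10^7 m²
ΔV = 120 million m³ = 1.2 × 10^8 m³
Sy = ΔV / (A × Δh) = 1.2 × 10^8 m³ / (4.6 × 10^7 m² × 12 m) = 0.2174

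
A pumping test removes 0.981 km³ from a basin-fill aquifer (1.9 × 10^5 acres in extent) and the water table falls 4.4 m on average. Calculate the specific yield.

Sy ≈ 0.29

A = 1.9 × 10^5 acres = 7.689 × 10^8 m²
ΔV = 0.981 km³ = 9.81 × 10^8 m³
Sy = ΔV / (A × Δh) = 9.81 × 10^8 m³ / (7.689 × 10^8 m² × 4.4 m) = 0.29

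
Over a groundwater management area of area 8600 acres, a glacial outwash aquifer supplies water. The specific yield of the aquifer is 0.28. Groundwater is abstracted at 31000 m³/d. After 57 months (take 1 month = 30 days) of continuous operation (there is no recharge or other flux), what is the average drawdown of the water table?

Δh ≈ 5.44 m

A = 8600 acres = 3.48 × 10^7 m²
t = 57 months = 1710 d
ΔV = Q × t = 31000 m³/d × 1710 d = 5.301 × 10^7 m³
Δh = ΔV / (Sy × A) = 5.301 × 10^7 / (0.28 × 3.48 × 10^7) = 5.44 m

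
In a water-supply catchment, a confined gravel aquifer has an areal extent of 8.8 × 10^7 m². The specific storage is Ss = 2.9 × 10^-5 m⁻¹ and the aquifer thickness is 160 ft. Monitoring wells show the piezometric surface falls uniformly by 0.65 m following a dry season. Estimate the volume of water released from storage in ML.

ΔV ≈ 80.9 ML

b = 160 ft = 48.77 m
S = Ss × b = 2.9 × 10^-5 m⁻¹ × 48.77 m = 1.414 × 10^-3
ΔV = S × A × Δh = 0.001414 × 8.8 × 10^7 m² × 0.65 m = 80900 m³
ΔV = 80900 m³ = 80.9 ML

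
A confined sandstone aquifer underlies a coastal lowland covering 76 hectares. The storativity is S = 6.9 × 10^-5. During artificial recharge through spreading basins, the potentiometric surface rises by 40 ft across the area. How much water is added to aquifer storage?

A = 76 hectares = 7.6 × 10^5 m²
Δh = 40 ft = 12.19 m
ΔV = S × A × Δh = 6.9 × 10^-5 × 7.6 × 10^5 m² × 12.19 m = 639.3 m³

ΔV ≈ 639 m³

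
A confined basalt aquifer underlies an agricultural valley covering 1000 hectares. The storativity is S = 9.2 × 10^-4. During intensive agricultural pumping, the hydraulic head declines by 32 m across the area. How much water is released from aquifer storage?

ΔV ≈ 2.94 × 10^5 m³

A = 1000 hectares = 1 × 10^7 m²
ΔV = S × A × Δh = 9.2 × 10^-4 × 1 × 10^7 m² × 32 m = 2.944 × 10^5 m³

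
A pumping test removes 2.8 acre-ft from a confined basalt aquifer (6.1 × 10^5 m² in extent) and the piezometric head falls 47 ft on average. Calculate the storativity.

S ≈ 4 × 10^-4

Δh = 47 ft = 14.33 m
ΔV = 2.8 acre-ft = 3454 m³
S = ΔV / (A × Δh) = 3454 m³ / (6.1 × 10^5 m² × 14.33 m) = 3.952 × 10^-4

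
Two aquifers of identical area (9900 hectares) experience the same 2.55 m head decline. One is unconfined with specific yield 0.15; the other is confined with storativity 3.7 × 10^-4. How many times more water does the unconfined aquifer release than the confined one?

ΔV_u / ΔV_c ≈ 405

A = 9900 hectares = 9.9 × 10^7 m²
Unconfined: ΔV_u = Sy × A × Δh = 0.15 × 9.9 × 10^7 × 2.55 = 3.787 × 10^7 m³
Confined: ΔV_c = S × A × Δh = 3.7 × 10^-4 × 9.9 × 10^7 × 2.55 = 93410 m³
Ratio = ΔV_u / ΔV_c = Sy / S = 0.15 / 3.7 × 10^-4 = 405.4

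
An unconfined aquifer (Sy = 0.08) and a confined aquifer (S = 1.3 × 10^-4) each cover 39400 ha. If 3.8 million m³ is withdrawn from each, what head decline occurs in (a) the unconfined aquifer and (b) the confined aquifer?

A = 39400 ha = 3.94 × 10^8 m²
ΔV = 3.8 million m³ = 3.8 × 10^6 m³
Unconfined: Δh_u = ΔV/(Sy·A) = 3.8 × 10^6/(0.08 × 3.94 × 10^8) = 0.1206 m
Confined: Δh_c = ΔV/(S·A) = 3.8 × 10^6/(1.3 × 10^-4 × 3.94 × 10^8) = 74.19 m

Δh_u ≈ 0.121 m; Δh_c ≈ 74.2 m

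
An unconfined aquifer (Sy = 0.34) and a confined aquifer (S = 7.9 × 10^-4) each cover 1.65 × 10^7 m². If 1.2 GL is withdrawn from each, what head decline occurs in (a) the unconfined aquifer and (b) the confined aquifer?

ΔV = 1.2 GL = 1.2 × 10^6 m³
Unconfined: Δh_u = ΔV/(Sy·A) = 1.2 × 10^6/(0.34 × 1.65 × 10^7) = 0.2139 m
Confined: Δh_c = ΔV/(S·A) = 1.2 × 10^6/(7.9 × 10^-4 × 1.65 × 10^7) = 92.06 m

Δh_u ≈ 0.214 m; Δh_c ≈ 92.1 m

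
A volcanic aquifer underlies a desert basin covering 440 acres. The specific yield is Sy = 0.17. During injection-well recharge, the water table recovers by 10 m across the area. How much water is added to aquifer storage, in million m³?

ΔV ≈ 3.03 million m³

A = 440 acres = 1.781 × 10^6 m²
ΔV = Sy × A × Δh = 0.17 × 1.781 × 10^6 m² × 10 m = 3.027 × 10^6 m³
ΔV = 3.027 × 10^6 m³ = 3.027 million m³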